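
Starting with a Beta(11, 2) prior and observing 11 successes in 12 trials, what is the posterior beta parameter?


Posterior beta = prior beta + failures
Failures = 12 - 11 = 1
beta_post = 2 + 1 = 3

3


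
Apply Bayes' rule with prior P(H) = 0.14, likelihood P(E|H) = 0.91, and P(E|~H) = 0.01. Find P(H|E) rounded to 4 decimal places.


Step 1: Compute marginal P(E) = P(E|H)P(H) + P(E|~H)P(~H)
= 0.91*0.14 + 0.01*0.86 = 0.136
Step 2: P(H|E) = P(E|H)P(H)/P(E) = 0.1274/0.136
= 0.9368

0.9368


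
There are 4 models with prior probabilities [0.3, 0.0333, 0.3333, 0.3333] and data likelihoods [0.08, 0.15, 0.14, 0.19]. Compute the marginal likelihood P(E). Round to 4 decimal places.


P(E) = sum over models of P(M_i) * P(E|M_i)
= 0.3*0.08 + 0.0333*0.15 + 0.3333*0.14 + 0.3333*0.19
= 0.139

0.139


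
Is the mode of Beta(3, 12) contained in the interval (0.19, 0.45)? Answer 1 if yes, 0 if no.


Mode = (a-1)/(a+b-2) = 2/13 = 0.1538
Interval: (0.19, 0.45)
Contains mode? 0

0


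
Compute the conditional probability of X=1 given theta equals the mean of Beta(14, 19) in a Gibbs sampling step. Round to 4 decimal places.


Mean of Beta(14, 19) = 0.4242
P(X=1 | theta=0.4242) = 0.4242

0.4242


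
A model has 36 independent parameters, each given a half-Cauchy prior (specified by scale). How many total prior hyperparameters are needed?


Each half-Cauchy prior needs 1 hyperparameter (scale).
Total = 1 * 36 = 36

36


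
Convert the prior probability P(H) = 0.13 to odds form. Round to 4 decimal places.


P(not H) = 1 - 0.13 = 0.87
Odds = 0.13 / 0.87 = 0.1494

0.1494


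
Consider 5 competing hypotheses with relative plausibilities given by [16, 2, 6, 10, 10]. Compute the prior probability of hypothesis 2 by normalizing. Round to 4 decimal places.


Sum of weights = 16 + 2 + 6 + 10 + 10 = 44
Normalized prior for H2 = 2 / 44
= 0.0455

0.0455


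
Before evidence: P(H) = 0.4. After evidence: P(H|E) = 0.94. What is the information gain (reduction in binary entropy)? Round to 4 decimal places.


Prior entropy = 0.971
Posterior entropy = 0.3274
Information gain = 0.971 - 0.3274 = 0.6435

0.6435


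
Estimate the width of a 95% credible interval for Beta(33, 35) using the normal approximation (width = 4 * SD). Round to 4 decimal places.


For Beta(a,b): Var = ab/((a+b)^2(a+b+1))
Var = 0.0036, SD = 0.0602
Approximate 95% CI width = 4 * 0.0602 = 0.2407

0.2407


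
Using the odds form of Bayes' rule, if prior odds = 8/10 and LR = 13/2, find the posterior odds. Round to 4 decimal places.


Bayes' rule in odds form: posterior odds = prior odds * LR
= (8 * 13) / (10 * 2)
= 104/20 = 5.2

5.2


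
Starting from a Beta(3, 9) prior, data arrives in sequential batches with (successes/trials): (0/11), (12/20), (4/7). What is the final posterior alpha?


In sequential Bayesian updating, we sum all successes.
Total successes = 16
Final alpha = 3 + 16 = 19

19


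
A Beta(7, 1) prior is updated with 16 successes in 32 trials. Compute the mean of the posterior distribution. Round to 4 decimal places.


After update: Beta(23, 17)
Mean = 23 / (23 + 17) = 23 / 40
= 0.575

0.575


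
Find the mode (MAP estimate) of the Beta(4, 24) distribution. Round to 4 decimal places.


For Beta(a,b) with a,b > 1:
Mode = (a-1)/(a+b-2) = (4-1)/(28-2)
= 3/26 = 0.1154

0.1154


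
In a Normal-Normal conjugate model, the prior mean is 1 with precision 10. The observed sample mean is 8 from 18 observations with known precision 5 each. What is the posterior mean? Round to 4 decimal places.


Posterior precision = tau0 + n*tau = 10 + 18*5 = 100
Posterior mean = (tau0*mu0 + n*tau*xbar) / posterior_precision
= (10*1 + 18*5*8) / 100
= 730 / 100 = 7.3

7.3


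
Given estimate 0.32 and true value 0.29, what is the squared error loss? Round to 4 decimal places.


Squared error = (estimate - true)^2
Difference = 0.03
Loss = 0.03^2 = 0.0009

0.0009


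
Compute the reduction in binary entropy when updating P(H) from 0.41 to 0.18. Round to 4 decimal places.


H_before = -p*log2(p) - (1-p)*log2(1-p) for p=0.41: 0.9765
H_after for p=0.18: 0.6801
Reduction = 0.9765 - 0.6801 = 0.2964

0.2964


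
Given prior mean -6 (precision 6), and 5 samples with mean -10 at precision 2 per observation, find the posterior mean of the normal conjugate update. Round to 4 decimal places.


The posterior mean is a precision-weighted average of prior and data.
Post. prec. = 6 + 10 = 16
Post. mean = (-36 + -100)/16 = -136/16 = -8.5

-8.5


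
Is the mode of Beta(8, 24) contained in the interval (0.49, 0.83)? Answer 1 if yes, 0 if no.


Mode = (a-1)/(a+b-2) = 7/30 = 0.2333
Interval: (0.49, 0.83)
Contains mode? 0

0


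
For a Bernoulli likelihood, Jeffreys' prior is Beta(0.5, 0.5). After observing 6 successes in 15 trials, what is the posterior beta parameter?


Jeffreys' prior for Bernoulli is Beta(0.5, 0.5).
Posterior is Beta(0.5 + k, 0.5 + n - k).
Posterior beta = 0.5 + (n - k) = 0.5 + 9 = 9.5

9.5


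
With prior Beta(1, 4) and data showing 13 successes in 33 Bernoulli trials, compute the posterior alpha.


Conjugate update: alpha_posterior = alpha_prior + k
= 1 + 13 = 14

14


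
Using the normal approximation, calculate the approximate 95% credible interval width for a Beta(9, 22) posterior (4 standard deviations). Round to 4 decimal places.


Var(Beta) = 9*22/(31^2 * 32) = 0.0064
SD = 0.0802
Width ~ 4*SD = 0.321

0.321


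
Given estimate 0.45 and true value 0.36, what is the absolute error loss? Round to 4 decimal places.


Absolute error = |estimate - true|
= |0.09| = 0.09

0.09


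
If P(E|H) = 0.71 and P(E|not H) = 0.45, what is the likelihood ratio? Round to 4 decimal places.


Likelihood ratio = P(E|H) / P(E|not H)
= 0.71 / 0.45
= 1.5778

1.5778


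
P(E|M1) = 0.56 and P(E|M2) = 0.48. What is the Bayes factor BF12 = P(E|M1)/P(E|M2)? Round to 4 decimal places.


Bayes factor BF12 = P(E|M1) / P(E|M2)
= 0.56 / 0.48
= 1.1667

1.1667


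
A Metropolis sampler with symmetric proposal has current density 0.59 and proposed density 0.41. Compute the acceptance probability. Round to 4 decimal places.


For symmetric proposals, acceptance = min(1, pi(x*)/pi(x))
= min(1, 0.41/0.59)
= min(1, 0.6949) = 0.6949

0.6949


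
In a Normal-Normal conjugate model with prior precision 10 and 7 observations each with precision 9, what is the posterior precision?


Posterior precision = prior precision + n * observation precision
= 10 + 7 * 9
= 10 + 63 = 73

73


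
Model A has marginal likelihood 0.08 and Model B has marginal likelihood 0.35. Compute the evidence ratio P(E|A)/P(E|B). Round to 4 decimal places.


Evidence ratio = P(E|A) / P(E|B)
= 0.08 / 0.35
= 0.2286

0.2286


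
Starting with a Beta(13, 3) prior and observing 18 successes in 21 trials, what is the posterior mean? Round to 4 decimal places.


Posterior parameters: alpha = 13 + 18 = 31
beta = 3 + 3 = 6
Posterior mean = alpha / (alpha + beta) = 31 / 37
= 0.8378

0.8378


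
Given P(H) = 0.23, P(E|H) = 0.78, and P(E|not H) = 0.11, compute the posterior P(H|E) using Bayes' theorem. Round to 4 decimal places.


By Bayes' theorem: P(H|E) = P(E|H)*P(H) / P(E)
P(E) = P(E|H)*P(H) + P(E|not H)*P(not H)
P(E) = 0.78*0.23 + 0.11*0.77 = 0.2641
P(H|E) = 0.78*0.23 / 0.2641 = 0.6793

0.6793


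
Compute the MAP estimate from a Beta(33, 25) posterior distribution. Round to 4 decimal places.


MAP = mode of Beta distribution
= (alpha - 1)/(alpha + beta - 2)
= (33-1)/(33+25-2)
= 32/56 = 0.5714

0.5714


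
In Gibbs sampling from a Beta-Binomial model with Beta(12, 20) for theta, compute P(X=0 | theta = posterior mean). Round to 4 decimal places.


Posterior mean = alpha/(alpha+beta) = 12/32 = 0.375
P(X=0|theta=mean) = 1 - theta = 0.625

0.625


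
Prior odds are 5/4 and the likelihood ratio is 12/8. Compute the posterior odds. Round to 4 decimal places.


Posterior odds = prior odds * likelihood ratio
= (5/4) * (12/8)
= 60 / 32
= 1.875

1.875


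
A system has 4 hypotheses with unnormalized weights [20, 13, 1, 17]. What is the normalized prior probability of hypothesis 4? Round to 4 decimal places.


The normalized prior is the weight divided by the total.
Total weight = 51
P(H4) = 17 / 51 = 0.3333

0.3333


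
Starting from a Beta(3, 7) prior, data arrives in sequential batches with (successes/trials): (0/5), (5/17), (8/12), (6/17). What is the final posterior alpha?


In sequential Bayesian updating, we sum all successes.
Total successes = 19
Final alpha = 3 + 19 = 22

22


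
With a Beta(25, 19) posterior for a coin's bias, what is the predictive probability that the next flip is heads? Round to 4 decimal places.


The predictive probability equals the posterior mean.
P(next = heads) = alpha / (alpha + beta)
= 25 / 44 = 0.5682

0.5682


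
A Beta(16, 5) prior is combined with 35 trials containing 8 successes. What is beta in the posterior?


In conjugate updating:
beta_posterior = beta_prior + (n - k)
= 5 + (35 - 8)
= 5 + 27 = 32

32


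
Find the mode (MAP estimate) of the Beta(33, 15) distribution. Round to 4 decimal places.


For Beta(a,b) with a,b > 1:
Mode = (a-1)/(a+b-2) = (33-1)/(48-2)
= 32/46 = 0.6957

0.6957


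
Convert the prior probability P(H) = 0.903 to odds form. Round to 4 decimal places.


P(not H) = 1 - 0.903 = 0.097
Odds = 0.903 / 0.097 = 9.3093

9.3093


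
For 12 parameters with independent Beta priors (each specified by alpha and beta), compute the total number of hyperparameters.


A Beta prior has 2 hyperparameters per parameter.
Total = 12 * 2 = 24

24


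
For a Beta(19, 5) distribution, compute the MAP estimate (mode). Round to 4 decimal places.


MAP = mode = (a-1)/(a+b-2)
= (19-1)/(19+5-2)
= 18/22 = 0.8182

0.8182


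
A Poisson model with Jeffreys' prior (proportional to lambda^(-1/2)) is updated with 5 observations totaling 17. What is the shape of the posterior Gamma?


Posterior = Gamma(0.5 + S, n)
= Gamma(0.5 + 17, 5)
Posterior shape = 0.5 + S = 0.5 + 17 = 17.5

17.5


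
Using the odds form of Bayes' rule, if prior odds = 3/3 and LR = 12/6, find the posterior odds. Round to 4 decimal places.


Bayes' rule in odds form: posterior odds = prior odds * LR
= (3 * 12) / (3 * 6)
= 36/18 = 2.0

2.0


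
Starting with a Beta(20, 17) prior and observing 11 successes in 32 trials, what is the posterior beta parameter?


Posterior beta = prior beta + failures
Failures = 32 - 11 = 21
beta_post = 17 + 21 = 38

38


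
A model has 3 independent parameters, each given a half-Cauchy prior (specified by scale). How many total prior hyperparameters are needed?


Each half-Cauchy prior needs 1 hyperparameter (scale).
Total = 1 * 3 = 3

3


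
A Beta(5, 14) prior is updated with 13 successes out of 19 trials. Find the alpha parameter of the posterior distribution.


In the Beta-Binomial conjugate update:
alpha_post = alpha_prior + successes
= 5 + 13
= 18

18


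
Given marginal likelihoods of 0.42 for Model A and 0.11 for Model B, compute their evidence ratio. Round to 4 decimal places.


Ratio = ML(A) / ML(B) = 0.42/0.11
= 3.8182

3.8182


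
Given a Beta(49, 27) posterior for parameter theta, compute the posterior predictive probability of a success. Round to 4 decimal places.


For a Beta-Bernoulli model, the predictive probability is the mean:
P(success) = 49/(49+27) = 49/76 = 0.6447

0.6447


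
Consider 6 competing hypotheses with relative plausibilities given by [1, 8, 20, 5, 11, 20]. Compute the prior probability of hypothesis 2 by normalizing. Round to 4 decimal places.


Sum of weights = 1 + 8 + 20 + 5 + 11 + 20 = 65
Normalized prior for H2 = 8 / 65
= 0.1231

0.1231


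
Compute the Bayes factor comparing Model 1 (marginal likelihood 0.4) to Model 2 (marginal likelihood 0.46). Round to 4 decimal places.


BF12 = marginal likelihood of M1 / marginal likelihood of M2
= 0.4/0.46
= 0.8696

0.8696


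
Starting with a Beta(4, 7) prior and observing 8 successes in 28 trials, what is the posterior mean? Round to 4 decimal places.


Posterior parameters: alpha = 4 + 8 = 12
beta = 7 + 20 = 27
Posterior mean = alpha / (alpha + beta) = 12 / 39
= 0.3077

0.3077


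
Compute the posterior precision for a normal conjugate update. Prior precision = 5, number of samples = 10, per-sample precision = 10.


tau_post = tau_0 + n * tau
= 5 + 10 * 10 = 105

105


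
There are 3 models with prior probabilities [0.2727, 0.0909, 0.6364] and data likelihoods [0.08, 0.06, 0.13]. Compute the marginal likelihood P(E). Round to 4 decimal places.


P(E) = sum over models of P(M_i) * P(E|M_i)
= 0.2727*0.08 + 0.0909*0.06 + 0.6364*0.13
= 0.11

0.11


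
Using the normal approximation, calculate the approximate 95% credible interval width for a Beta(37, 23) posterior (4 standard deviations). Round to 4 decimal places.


Var(Beta) = 37*23/(60^2 * 61) = 0.0039
SD = 0.0623
Width ~ 4*SD = 0.249

0.249


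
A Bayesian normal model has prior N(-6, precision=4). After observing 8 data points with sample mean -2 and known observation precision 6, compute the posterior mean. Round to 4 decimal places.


Posterior mean = (prior_precision * prior_mean + n * data_precision * data_mean) / (prior_precision + n * data_precision)
Numerator = 4*-6 + 8*6*-2 = -120
Denominator = 4 + 8*6 = 52
Posterior mean = -2.3077

-2.3077


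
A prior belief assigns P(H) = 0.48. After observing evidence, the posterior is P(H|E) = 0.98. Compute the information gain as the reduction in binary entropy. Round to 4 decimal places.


H(prior) = -0.48*log2(0.48) - 0.52*log2(0.52)
= 0.9988
H(post) = -0.98*log2(0.98) - 0.02*log2(0.02)
= 0.1414
IG = 0.9988 - 0.1414 = 0.8574

0.8574


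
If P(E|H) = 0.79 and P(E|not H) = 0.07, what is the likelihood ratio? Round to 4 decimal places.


Likelihood ratio = P(E|H) / P(E|not H)
= 0.79 / 0.07
= 11.2857

11.2857


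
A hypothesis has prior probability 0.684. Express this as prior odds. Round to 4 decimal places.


Odds = P(H) / P(not H) = 0.684 / 0.316
= 2.1646

2.1646


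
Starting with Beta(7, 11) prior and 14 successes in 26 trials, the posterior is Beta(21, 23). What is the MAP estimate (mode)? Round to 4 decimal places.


The mode of Beta(a, b) when a > 1 and b > 1 is (a-1)/(a+b-2)
= (21 - 1) / (21 + 23 - 2)
= 20 / 42
= 0.4762

0.4762


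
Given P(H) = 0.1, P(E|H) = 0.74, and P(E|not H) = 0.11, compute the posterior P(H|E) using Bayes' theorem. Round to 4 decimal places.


By Bayes' theorem: P(H|E) = P(E|H)*P(H) / P(E)
P(E) = P(E|H)*P(H) + P(E|not H)*P(not H)
P(E) = 0.74*0.1 + 0.11*0.9 = 0.173
P(H|E) = 0.74*0.1 / 0.173 = 0.4277

0.4277


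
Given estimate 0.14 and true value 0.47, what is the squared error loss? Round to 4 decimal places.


Squared error = (estimate - true)^2
Difference = -0.33
Loss = -0.33^2 = 0.1089

0.1089


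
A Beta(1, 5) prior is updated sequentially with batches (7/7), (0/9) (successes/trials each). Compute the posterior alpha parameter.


Sequential conjugate updating is equivalent to a single batch update.
Total successes across all batches = 7
alpha_posterior = alpha_prior + total_successes = 1 + 7
= 8

8


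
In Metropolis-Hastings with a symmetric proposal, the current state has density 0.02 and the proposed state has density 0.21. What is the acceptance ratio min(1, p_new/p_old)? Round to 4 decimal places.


Ratio = p_new / p_old = 0.21 / 0.02 = 10.5
Acceptance = min(1, 10.5) = 1.0

1.0


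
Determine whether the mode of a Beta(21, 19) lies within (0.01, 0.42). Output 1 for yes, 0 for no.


First find the mode: (a-1)/(a+b-2) = 0.5263
Is 0.5263 in (0.01, 0.42)? 0

0


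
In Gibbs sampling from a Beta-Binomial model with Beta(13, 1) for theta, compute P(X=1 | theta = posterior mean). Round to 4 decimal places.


Posterior mean = alpha/(alpha+beta) = 13/14 = 0.9286
P(X=1|theta=mean) = theta = 0.9286

0.9286


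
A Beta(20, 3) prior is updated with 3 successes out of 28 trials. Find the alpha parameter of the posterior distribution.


In the Beta-Binomial conjugate update:
alpha_post = alpha_prior + successes
= 20 + 3
= 23

23


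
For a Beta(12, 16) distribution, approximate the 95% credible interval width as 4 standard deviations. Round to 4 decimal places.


Variance of Beta(a,b) = ab / ((a+b)^2 * (a+b+1))
= 12*16 / ((28)^2 * 29)
= 0.0084
SD = sqrt(0.0084) = 0.0919
Width = 4 * SD = 0.3676

0.3676


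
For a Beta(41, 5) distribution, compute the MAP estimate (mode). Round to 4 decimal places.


MAP = mode = (a-1)/(a+b-2)
= (41-1)/(41+5-2)
= 40/44 = 0.9091

0.9091


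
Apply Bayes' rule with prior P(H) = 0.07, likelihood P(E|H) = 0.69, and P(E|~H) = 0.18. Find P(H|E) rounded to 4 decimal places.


Step 1: Compute marginal P(E) = P(E|H)P(H) + P(E|~H)P(~H)
= 0.69*0.07 + 0.18*0.93 = 0.2157
Step 2: P(H|E) = P(E|H)P(H)/P(E) = 0.0483/0.2157
= 0.2239

0.2239


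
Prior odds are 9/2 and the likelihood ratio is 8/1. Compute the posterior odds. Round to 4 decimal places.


Posterior odds = prior odds * likelihood ratio
= (9/2) * (8/1)
= 72 / 2
= 36.0

36.0


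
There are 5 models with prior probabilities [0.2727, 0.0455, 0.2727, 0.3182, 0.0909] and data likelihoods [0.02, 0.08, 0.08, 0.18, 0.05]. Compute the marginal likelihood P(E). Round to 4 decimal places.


P(E) = sum over models of P(M_i) * P(E|M_i)
= 0.2727*0.02 + 0.0455*0.08 + 0.2727*0.08 + 0.3182*0.18 + 0.0909*0.05
= 0.0927

0.0927


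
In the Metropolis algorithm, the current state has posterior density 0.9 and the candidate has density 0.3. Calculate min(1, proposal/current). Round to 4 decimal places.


Ratio = 0.3/0.9 = 0.3333
Acceptance probability = min(1, 0.3333)
= 0.3333

0.3333


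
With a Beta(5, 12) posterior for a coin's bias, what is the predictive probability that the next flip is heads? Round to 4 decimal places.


The predictive probability equals the posterior mean.
P(next = heads) = alpha / (alpha + beta)
= 5 / 17 = 0.2941

0.2941


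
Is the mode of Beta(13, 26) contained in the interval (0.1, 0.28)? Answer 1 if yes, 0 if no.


Mode = (a-1)/(a+b-2) = 12/37 = 0.3243
Interval: (0.1, 0.28)
Contains mode? 0

0


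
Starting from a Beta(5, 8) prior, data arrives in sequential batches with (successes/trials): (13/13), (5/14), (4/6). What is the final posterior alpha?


In sequential Bayesian updating, we sum all successes.
Total successes = 22
Final alpha = 5 + 22 = 27

27


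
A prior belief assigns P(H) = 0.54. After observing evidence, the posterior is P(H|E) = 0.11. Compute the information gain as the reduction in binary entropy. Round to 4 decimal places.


H(prior) = -0.54*log2(0.54) - 0.46*log2(0.46)
= 0.9954
H(post) = -0.11*log2(0.11) - 0.89*log2(0.89)
= 0.4999
IG = 0.9954 - 0.4999 = 0.4955

0.4955


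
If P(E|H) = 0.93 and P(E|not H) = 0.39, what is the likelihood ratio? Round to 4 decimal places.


Likelihood ratio = P(E|H) / P(E|not H)
= 0.93 / 0.39
= 2.3846

2.3846


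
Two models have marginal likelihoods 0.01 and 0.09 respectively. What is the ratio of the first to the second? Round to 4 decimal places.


Evidence ratio = 0.01 / 0.09
= 0.1111

0.1111


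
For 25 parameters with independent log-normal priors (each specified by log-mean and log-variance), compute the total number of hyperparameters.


A log-normal prior has 2 hyperparameters per parameter.
Total = 25 * 2 = 50

50


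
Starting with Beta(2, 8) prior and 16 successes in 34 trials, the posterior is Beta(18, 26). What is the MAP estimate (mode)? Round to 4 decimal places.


The mode of Beta(a, b) when a > 1 and b > 1 is (a-1)/(a+b-2)
= (18 - 1) / (18 + 26 - 2)
= 17 / 42
= 0.4048

0.4048


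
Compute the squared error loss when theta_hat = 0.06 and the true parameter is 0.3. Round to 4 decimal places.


L = (theta_hat - theta_true)^2
= (0.06 - 0.3)^2
= -0.24^2 = 0.0576

0.0576


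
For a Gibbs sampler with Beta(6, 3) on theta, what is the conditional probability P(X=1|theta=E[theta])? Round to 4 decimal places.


E[theta] = 6/(6+3) = 0.6667
P(X=1|theta) = theta = 0.6667

0.6667


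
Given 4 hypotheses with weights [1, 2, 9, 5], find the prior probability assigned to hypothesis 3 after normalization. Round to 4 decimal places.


To normalize, divide each weight by the sum of all weights.
Sum = 17
Prior(H3) = 9/17 = 0.5294

0.5294


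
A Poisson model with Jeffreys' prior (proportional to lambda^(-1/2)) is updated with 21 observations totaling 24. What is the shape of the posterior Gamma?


Posterior = Gamma(0.5 + S, n)
= Gamma(0.5 + 24, 21)
Posterior shape = 0.5 + S = 0.5 + 24 = 24.5

24.5


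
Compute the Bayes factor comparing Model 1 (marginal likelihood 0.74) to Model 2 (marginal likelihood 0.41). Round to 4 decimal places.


BF12 = marginal likelihood of M1 / marginal likelihood of M2
= 0.74/0.41
= 1.8049

1.8049


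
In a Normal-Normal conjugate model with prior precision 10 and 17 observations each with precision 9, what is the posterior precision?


Posterior precision = prior precision + n * observation precision
= 10 + 17 * 9
= 10 + 153 = 163

163


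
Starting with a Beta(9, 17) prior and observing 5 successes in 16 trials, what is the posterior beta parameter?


Posterior beta = prior beta + failures
Failures = 16 - 5 = 11
beta_post = 17 + 11 = 28

28


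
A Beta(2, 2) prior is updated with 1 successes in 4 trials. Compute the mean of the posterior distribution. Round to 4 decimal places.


After update: Beta(3, 5)
Mean = 3 / (3 + 5) = 3 / 8
= 0.375

0.375


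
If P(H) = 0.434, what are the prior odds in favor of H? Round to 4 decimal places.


Prior odds = P(H) / (1 - P(H))
= 0.434 / 0.566
= 0.7668

0.7668


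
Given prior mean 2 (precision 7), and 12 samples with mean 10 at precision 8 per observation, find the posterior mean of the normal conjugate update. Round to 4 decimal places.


The posterior mean is a precision-weighted average of prior and data.
Post. prec. = 7 + 96 = 103
Post. mean = (14 + 960)/103 = 974/103 = 9.4563

9.4563


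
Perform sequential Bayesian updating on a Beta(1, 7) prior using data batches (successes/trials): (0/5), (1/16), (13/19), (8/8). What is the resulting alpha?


Accumulate successes: 22
Posterior alpha = prior alpha + sum of successes
= 1 + 22 = 23

23


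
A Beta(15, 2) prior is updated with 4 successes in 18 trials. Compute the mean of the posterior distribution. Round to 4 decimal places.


After update: Beta(19, 16)
Mean = 19 / (19 + 16) = 19 / 35
= 0.5429

0.5429


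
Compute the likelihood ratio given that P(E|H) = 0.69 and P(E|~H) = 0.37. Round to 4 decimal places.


LR = P(E|H) / P(E|~H)
= 0.69 / 0.37 = 1.8649

1.8649


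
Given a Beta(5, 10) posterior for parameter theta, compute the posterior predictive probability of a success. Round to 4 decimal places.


For a Beta-Bernoulli model, the predictive probability is the mean:
P(success) = 5/(5+10) = 5/15 = 0.3333

0.3333


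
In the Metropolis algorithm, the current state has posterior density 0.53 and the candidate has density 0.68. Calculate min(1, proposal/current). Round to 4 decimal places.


Ratio = 0.68/0.53 = 1.283
Acceptance probability = min(1, 1.283)
= 1.0

1.0


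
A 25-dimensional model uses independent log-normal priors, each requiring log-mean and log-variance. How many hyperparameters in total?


Per parameter: 2 (log-mean and log-variance).
Total = 25 * 2 = 50

50


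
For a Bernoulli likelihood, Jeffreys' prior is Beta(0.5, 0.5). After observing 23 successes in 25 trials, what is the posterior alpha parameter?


Jeffreys' prior for Bernoulli is Beta(0.5, 0.5).
Posterior is Beta(0.5 + k, 0.5 + n - k).
Posterior alpha = 0.5 + k = 0.5 + 23 = 23.5

23.5


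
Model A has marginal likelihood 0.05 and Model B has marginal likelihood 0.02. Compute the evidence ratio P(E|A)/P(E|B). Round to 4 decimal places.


Evidence ratio = P(E|A) / P(E|B)
= 0.05 / 0.02
= 2.5

2.5


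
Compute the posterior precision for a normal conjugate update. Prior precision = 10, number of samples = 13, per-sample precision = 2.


tau_post = tau_0 + n * tau
= 10 + 13 * 2 = 36

36


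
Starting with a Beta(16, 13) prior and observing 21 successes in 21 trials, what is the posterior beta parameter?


Posterior beta = prior beta + failures
Failures = 21 - 21 = 0
beta_post = 13 + 0 = 13

13


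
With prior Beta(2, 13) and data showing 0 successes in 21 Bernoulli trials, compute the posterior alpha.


Conjugate update: alpha_posterior = alpha_prior + k
= 2 + 0 = 2

2


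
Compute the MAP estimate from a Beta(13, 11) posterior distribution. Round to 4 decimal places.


MAP = mode of Beta distribution
= (alpha - 1)/(alpha + beta - 2)
= (13-1)/(13+11-2)
= 12/22 = 0.5455

0.5455


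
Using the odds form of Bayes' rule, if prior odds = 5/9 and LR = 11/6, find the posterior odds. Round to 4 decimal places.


Bayes' rule in odds form: posterior odds = prior odds * LR
= (5 * 11) / (9 * 6)
= 55/54 = 1.0185

1.0185


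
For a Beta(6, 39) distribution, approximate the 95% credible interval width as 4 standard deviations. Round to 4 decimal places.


Variance of Beta(a,b) = ab / ((a+b)^2 * (a+b+1))
= 6*39 / ((45)^2 * 46)
= 0.0025
SD = sqrt(0.0025) = 0.0501
Width = 4 * SD = 0.2005

0.2005


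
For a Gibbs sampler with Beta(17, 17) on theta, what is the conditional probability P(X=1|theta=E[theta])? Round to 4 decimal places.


E[theta] = 17/(17+17) = 0.5
P(X=1|theta) = theta = 0.5

0.5


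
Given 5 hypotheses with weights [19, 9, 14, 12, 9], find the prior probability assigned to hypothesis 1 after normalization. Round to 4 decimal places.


To normalize, divide each weight by the sum of all weights.
Sum = 63
Prior(H1) = 19/63 = 0.3016

0.3016


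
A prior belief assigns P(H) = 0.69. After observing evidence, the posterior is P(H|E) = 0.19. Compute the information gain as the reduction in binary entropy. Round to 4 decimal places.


H(prior) = -0.69*log2(0.69) - 0.31*log2(0.31)
= 0.8932
H(post) = -0.19*log2(0.19) - 0.81*log2(0.81)
= 0.7015
IG = 0.8932 - 0.7015 = 0.1917

0.1917


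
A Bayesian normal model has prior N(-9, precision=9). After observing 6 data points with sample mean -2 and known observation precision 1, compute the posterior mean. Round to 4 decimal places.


Posterior mean = (prior_precision * prior_mean + n * data_precision * data_mean) / (prior_precision + n * data_precision)
Numerator = 9*-9 + 6*1*-2 = -93
Denominator = 9 + 6*1 = 15
Posterior mean = -6.2

-6.2


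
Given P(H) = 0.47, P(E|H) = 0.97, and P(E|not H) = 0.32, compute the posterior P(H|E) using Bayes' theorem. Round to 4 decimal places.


By Bayes' theorem: P(H|E) = P(E|H)*P(H) / P(E)
P(E) = P(E|H)*P(H) + P(E|not H)*P(not H)
P(E) = 0.97*0.47 + 0.32*0.53 = 0.6255
P(H|E) = 0.97*0.47 / 0.6255 = 0.7289

0.7289


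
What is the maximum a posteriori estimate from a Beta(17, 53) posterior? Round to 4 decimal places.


The MAP estimate equals the mode of the distribution.
Mode of Beta(a,b) = (a-1)/(a+b-2)
= 16/68
= 0.2353

0.2353


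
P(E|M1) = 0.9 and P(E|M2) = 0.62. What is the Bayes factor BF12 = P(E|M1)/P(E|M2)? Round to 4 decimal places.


Bayes factor BF12 = P(E|M1) / P(E|M2)
= 0.9 / 0.62
= 1.4516

1.4516


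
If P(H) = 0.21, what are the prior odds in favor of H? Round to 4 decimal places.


Prior odds = P(H) / (1 - P(H))
= 0.21 / 0.79
= 0.2658

0.2658


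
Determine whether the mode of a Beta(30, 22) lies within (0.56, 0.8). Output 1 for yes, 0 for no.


First find the mode: (a-1)/(a+b-2) = 0.58
Is 0.58 in (0.56, 0.8)? 1

1


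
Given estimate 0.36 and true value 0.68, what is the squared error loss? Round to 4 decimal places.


Squared error = (estimate - true)^2
Difference = -0.32
Loss = -0.32^2 = 0.1024

0.1024


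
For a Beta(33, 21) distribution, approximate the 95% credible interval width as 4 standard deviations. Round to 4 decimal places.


Variance of Beta(a,b) = ab / ((a+b)^2 * (a+b+1))
= 33*21 / ((54)^2 * 55)
= 0.0043
SD = sqrt(0.0043) = 0.0657
Width = 4 * SD = 0.2629

0.2629


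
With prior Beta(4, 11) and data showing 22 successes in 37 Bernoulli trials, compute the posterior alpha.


Conjugate update: alpha_posterior = alpha_prior + k
= 4 + 22 = 26

26


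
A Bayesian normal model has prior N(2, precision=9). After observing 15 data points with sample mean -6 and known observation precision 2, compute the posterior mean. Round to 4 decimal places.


Posterior mean = (prior_precision * prior_mean + n * data_precision * data_mean) / (prior_precision + n * data_precision)
Numerator = 9*2 + 15*2*-6 = -162
Denominator = 9 + 15*2 = 39
Posterior mean = -4.1538

-4.1538


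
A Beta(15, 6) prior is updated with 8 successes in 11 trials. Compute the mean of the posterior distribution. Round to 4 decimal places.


After update: Beta(23, 9)
Mean = 23 / (23 + 9) = 23 / 32
= 0.7188

0.7188


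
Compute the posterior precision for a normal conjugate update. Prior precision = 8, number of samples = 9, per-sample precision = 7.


tau_post = tau_0 + n * tau
= 8 + 9 * 7 = 71

71


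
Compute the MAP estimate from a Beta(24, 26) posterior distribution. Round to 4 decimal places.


MAP = mode of Beta distribution
= (alpha - 1)/(alpha + beta - 2)
= (24-1)/(24+26-2)
= 23/48 = 0.4792

0.4792


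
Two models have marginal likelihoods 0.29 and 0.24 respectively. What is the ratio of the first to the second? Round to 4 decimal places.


Evidence ratio = 0.29 / 0.24
= 1.2083

1.2083


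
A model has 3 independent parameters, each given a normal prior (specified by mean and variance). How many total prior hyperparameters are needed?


Each normal prior needs 2 hyperparameters (mean and variance).
Total = 2 * 3 = 6

6


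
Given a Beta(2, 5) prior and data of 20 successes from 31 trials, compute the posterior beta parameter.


Number of failures = 31 - 20 = 11
Posterior beta = 5 + 11 = 16

16


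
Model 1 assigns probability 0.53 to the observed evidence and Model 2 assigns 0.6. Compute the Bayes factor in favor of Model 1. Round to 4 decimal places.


BF = P(data|M1) / P(data|M2)
= 0.53 / 0.6 = 0.8833

0.8833


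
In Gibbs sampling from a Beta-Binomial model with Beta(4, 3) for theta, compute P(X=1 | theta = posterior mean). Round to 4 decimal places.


Posterior mean = alpha/(alpha+beta) = 4/7 = 0.5714
P(X=1|theta=mean) = theta = 0.5714

0.5714


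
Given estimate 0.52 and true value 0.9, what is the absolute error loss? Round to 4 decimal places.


Absolute error = |estimate - true|
= |-0.38| = 0.38

0.38


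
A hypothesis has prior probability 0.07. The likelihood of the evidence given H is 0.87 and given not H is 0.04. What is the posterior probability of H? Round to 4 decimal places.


Using Bayes' theorem:
P(E) = 0.07 * 0.87 + 0.93 * 0.04
P(E) = 0.0981
P(H|E) = (0.07 * 0.87) / 0.0981 = 0.6208

0.6208


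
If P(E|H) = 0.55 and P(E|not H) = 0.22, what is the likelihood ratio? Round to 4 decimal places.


Likelihood ratio = P(E|H) / P(E|not H)
= 0.55 / 0.22
= 2.5

2.5


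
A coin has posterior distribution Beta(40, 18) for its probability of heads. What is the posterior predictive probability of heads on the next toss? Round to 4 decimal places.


Posterior predictive = E[theta] = alpha/(alpha+beta)
= 40/58
= 0.6897

0.6897


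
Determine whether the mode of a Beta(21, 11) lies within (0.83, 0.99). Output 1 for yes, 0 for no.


First find the mode: (a-1)/(a+b-2) = 0.6667
Is 0.6667 in (0.83, 0.99)? 0

0


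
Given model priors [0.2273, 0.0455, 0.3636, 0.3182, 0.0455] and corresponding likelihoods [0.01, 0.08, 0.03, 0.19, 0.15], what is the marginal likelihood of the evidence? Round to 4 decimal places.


P(E) = sum_i P(M_i) P(E|M_i)
= 0.0023 + 0.0036 + 0.0109 + 0.0605 + 0.0068
= 0.0841

0.0841


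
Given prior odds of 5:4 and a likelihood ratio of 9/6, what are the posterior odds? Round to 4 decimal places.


Posterior odds = prior odds * LR
Prior odds = 5/4 = 1.25
LR = 9/6 = 1.5
Posterior odds = 1.25 * 1.5 = 1.875

1.875


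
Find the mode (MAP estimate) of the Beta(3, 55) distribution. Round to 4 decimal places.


For Beta(a,b) with a,b > 1:
Mode = (a-1)/(a+b-2) = (3-1)/(58-2)
= 2/56 = 0.0357

0.0357


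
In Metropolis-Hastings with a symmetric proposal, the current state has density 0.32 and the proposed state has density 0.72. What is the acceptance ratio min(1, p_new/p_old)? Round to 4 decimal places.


Ratio = p_new / p_old = 0.72 / 0.32 = 2.25
Acceptance = min(1, 2.25) = 1.0

1.0


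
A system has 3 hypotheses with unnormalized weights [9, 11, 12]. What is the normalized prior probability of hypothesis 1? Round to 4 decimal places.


The normalized prior is the weight divided by the total.
Total weight = 32
P(H1) = 9 / 32 = 0.2812

0.2812


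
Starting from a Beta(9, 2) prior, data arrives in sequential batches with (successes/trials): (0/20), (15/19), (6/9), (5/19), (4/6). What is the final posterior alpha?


In sequential Bayesian updating, we sum all successes.
Total successes = 30
Final alpha = 9 + 30 = 39

39


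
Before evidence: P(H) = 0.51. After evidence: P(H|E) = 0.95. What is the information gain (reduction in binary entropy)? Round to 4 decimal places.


Prior entropy = 0.9997
Posterior entropy = 0.2864
Information gain = 0.9997 - 0.2864 = 0.7133

0.7133


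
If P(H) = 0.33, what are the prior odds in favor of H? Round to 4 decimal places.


Prior odds = P(H) / (1 - P(H))
= 0.33 / 0.67
= 0.4925

0.4925


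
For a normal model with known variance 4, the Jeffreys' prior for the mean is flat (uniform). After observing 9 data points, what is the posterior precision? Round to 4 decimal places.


Jeffreys' prior for normal mean (known variance) is flat.
Prior precision = 0.
Posterior precision = prior_prec + n/sigma^2 = 0 + 9/4
= 2.25

2.25


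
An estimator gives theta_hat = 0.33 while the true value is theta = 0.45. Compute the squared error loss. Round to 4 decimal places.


The squared error loss is (theta_hat - theta)^2
= (0.33 - 0.45)^2
= (-0.12)^2 = 0.0144

0.0144


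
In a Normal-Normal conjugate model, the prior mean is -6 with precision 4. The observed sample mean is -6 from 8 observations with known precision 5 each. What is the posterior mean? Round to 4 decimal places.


Posterior precision = tau0 + n*tau = 4 + 8*5 = 44
Posterior mean = (tau0*mu0 + n*tau*xbar) / posterior_precision
= (4*-6 + 8*5*-6) / 44
= -264 / 44 = -6.0

-6.0


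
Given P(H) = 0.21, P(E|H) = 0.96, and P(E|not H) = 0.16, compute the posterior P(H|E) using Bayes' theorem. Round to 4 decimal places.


By Bayes' theorem: P(H|E) = P(E|H)*P(H) / P(E)
P(E) = P(E|H)*P(H) + P(E|not H)*P(not H)
P(E) = 0.96*0.21 + 0.16*0.79 = 0.328
P(H|E) = 0.96*0.21 / 0.328 = 0.6146

0.6146


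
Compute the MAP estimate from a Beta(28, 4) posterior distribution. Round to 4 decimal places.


MAP = mode of Beta distribution
= (alpha - 1)/(alpha + beta - 2)
= (28-1)/(28+4-2)
= 27/30 = 0.9

0.9


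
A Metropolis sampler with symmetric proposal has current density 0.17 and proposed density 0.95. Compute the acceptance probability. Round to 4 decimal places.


For symmetric proposals, acceptance = min(1, pi(x*)/pi(x))
= min(1, 0.95/0.17)
= min(1, 5.5882) = 1.0

1.0


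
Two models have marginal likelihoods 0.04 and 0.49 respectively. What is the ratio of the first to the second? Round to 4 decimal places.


Evidence ratio = 0.04 / 0.49
= 0.0816

0.0816


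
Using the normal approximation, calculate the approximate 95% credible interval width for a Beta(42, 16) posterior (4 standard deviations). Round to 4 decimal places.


Var(Beta) = 42*16/(58^2 * 59) = 0.0034
SD = 0.0582
Width ~ 4*SD = 0.2328

0.2328


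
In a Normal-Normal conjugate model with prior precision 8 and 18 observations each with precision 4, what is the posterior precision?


Posterior precision = prior precision + n * observation precision
= 8 + 18 * 4
= 8 + 72 = 80

80


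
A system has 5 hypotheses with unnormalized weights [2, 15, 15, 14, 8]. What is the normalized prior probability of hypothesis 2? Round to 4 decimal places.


The normalized prior is the weight divided by the total.
Total weight = 54
P(H2) = 15 / 54 = 0.2778

0.2778


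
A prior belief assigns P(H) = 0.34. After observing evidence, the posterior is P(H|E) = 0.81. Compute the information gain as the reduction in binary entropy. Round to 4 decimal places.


H(prior) = -0.34*log2(0.34) - 0.66*log2(0.66)
= 0.9248
H(post) = -0.81*log2(0.81) - 0.19*log2(0.19)
= 0.7015
IG = 0.9248 - 0.7015 = 0.2233

0.2233


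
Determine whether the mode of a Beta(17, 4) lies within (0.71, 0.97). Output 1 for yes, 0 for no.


First find the mode: (a-1)/(a+b-2) = 0.8421
Is 0.8421 in (0.71, 0.97)? 1

1


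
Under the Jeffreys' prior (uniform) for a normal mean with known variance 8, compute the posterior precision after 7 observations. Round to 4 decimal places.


Prior precision = 0 (flat prior).
Post. prec. = 0 + n/var = 7/8 = 0.875

0.875


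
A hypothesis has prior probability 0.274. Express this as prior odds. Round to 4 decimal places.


Odds = P(H) / P(not H) = 0.274 / 0.726
= 0.3774

0.3774


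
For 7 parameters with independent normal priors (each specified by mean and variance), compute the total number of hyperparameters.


A normal prior has 2 hyperparameters per parameter.
Total = 7 * 2 = 14

14


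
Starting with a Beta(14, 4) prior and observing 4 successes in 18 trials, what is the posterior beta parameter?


Posterior beta = prior beta + failures
Failures = 18 - 4 = 14
beta_post = 4 + 14 = 18

18


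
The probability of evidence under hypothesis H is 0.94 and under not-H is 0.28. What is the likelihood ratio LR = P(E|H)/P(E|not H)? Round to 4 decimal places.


LR = 0.94 / 0.28
= 3.3571

3.3571


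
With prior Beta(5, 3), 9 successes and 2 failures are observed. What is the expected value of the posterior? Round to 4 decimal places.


Posterior = Beta(14, 5)
E[theta] = alpha/(alpha+beta)
= 14/19 = 0.7368

0.7368


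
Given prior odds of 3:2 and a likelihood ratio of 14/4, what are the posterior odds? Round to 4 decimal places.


Posterior odds = prior odds * LR
Prior odds = 3/2 = 1.5
LR = 14/4 = 3.5
Posterior odds = 1.5 * 3.5 = 5.25

5.25


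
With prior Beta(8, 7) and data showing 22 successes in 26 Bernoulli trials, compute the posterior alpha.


Conjugate update: alpha_posterior = alpha_prior + k
= 8 + 22 = 30

30


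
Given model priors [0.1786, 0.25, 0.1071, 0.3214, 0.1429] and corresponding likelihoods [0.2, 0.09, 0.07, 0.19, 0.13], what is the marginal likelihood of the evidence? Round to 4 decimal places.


P(E) = sum_i P(M_i) P(E|M_i)
= 0.0357 + 0.0225 + 0.0075 + 0.0611 + 0.0186
= 0.1454

0.1454


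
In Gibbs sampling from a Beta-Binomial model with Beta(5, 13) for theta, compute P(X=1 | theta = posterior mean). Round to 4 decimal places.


Posterior mean = alpha/(alpha+beta) = 5/18 = 0.2778
P(X=1|theta=mean) = theta = 0.2778

0.2778


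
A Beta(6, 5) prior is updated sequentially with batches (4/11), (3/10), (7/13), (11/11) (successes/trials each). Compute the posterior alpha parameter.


Sequential conjugate updating is equivalent to a single batch update.
Total successes across all batches = 25
alpha_posterior = alpha_prior + total_successes = 6 + 25
= 31

31


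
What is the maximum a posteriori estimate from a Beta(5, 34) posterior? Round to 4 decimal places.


The MAP estimate equals the mode of the distribution.
Mode of Beta(a,b) = (a-1)/(a+b-2)
= 4/37
= 0.1081

0.1081


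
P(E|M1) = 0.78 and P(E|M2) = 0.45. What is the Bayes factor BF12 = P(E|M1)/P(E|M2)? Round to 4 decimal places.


Bayes factor BF12 = P(E|M1) / P(E|M2)
= 0.78 / 0.45
= 1.7333

1.7333
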